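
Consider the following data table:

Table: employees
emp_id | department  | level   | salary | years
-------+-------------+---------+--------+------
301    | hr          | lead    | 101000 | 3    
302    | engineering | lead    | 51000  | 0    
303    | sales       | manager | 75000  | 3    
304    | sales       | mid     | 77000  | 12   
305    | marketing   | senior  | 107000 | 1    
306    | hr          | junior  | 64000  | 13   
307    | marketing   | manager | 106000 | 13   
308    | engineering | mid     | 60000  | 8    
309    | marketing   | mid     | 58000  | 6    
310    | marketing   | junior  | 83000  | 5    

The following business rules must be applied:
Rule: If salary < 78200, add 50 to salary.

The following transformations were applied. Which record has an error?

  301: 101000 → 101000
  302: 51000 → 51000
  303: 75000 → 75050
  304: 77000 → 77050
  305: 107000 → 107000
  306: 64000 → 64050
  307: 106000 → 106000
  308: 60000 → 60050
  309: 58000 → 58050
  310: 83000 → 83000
Record 302 has an error. The correct transformed value should be 51050, not 51000.

Step 1: Check each record against the rule
Step 2: Record 302 has salary = 51000
Step 3: Since 51000 < 78200, the bonus should have been applied
Step 4: Correct value = 51050, but claimed value = 51000
Conclusion: Record 302 has the error.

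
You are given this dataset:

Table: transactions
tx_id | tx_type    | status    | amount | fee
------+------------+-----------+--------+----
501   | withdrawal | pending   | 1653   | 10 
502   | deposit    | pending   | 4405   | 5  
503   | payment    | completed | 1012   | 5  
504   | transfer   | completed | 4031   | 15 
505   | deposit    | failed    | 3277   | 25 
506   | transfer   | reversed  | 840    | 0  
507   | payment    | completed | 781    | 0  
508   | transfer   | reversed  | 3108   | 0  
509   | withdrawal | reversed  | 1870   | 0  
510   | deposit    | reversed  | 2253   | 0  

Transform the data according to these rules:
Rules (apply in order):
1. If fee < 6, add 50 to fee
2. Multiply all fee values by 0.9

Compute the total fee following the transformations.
369.0

Step 1: Apply Rule 1 - Add 50 to records with fee < 6
  - 7 records affected: 10 + (7 × 50) = 360
  - Unaffected records: 50
  - Sum after Rule 1: 410
Step 2: Apply Rule 2 - Multiply all by 0.9
  - 410 × 0.9 = 369.0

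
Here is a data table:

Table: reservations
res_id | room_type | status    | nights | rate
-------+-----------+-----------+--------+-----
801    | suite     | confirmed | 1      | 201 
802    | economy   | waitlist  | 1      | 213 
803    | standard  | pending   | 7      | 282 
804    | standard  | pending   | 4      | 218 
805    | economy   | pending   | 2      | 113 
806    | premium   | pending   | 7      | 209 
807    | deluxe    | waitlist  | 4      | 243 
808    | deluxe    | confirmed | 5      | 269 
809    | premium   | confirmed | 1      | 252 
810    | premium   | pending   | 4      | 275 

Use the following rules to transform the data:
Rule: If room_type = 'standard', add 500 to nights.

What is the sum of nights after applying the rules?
1036

Step 1: Count records where room_type = 'standard': 2
Step 2: Total bonus added: 2 × 500 = 1000
Step 3: Original sum of nights: 36
Step 4: Final sum = 36 + 1000 = 1036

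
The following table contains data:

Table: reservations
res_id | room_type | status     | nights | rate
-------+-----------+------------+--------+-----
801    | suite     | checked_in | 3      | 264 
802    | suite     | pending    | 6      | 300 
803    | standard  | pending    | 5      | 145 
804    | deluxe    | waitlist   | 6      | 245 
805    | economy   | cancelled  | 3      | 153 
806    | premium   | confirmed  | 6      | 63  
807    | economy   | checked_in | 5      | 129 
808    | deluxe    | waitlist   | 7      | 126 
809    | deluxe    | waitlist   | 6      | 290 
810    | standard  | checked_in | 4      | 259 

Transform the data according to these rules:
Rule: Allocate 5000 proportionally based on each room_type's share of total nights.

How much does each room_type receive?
deluxe: 1862.75, economy: 784.31, premium: 588.24, standard: 882.35, suite: 882.35

Step 1: Calculate total nights = 51
Step 2: Calculate each room_type's proportion:
  deluxe: 19/51 = 37.25% → 1862.75
  economy: 8/51 = 15.69% → 784.31
  premium: 6/51 = 11.76% → 588.24
  standard: 9/51 = 17.65% → 882.35
  suite: 9/51 = 17.65% → 882.35
Step 3: Verify: sum of allocations ≈ 5000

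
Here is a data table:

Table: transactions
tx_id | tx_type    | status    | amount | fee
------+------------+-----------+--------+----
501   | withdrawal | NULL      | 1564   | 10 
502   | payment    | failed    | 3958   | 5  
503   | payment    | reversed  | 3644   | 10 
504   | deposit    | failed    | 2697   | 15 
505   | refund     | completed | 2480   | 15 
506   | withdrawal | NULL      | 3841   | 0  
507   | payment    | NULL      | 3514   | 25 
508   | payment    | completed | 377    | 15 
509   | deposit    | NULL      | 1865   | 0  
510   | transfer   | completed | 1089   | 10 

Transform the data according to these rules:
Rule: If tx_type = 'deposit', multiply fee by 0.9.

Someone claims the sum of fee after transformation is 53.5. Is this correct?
No, the correct result is 103.5.

Step 1: Calculate the correct sum after transformation
Step 2: Apply multiplier 0.9 to records where tx_type = 'deposit'
Step 3: Correct result = 103.5
Step 4: Claimed result = 53.5
Step 5: 103.5 ≠ 53.5
Conclusion: The claimed result is incorrect. The correct answer is 103.5.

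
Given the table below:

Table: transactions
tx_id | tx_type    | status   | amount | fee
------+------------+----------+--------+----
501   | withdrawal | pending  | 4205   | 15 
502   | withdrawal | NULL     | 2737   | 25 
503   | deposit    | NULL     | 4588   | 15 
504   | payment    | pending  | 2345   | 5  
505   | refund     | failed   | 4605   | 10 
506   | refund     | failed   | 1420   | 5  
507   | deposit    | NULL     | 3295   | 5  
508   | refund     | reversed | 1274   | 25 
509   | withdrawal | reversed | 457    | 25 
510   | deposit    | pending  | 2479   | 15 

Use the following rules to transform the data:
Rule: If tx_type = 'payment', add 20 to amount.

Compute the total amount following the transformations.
27425

Step 1: Count records where tx_type = 'payment': 1
Step 2: Total bonus added: 1 × 20 = 20
Step 3: Original sum of amount: 27405
Step 4: Final sum = 27405 + 20 = 27425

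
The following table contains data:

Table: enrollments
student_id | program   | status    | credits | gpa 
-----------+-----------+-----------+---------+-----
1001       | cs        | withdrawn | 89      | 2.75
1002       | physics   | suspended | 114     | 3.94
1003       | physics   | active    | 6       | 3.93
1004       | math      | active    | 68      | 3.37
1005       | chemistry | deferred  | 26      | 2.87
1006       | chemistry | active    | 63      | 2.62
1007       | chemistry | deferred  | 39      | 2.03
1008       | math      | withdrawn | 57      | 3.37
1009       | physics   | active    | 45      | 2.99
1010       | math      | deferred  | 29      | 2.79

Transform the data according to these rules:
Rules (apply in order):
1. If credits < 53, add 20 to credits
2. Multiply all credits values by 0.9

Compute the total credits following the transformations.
572.4

Step 1: Apply Rule 1 - Add 20 to records with credits < 53
  - 5 records affected: 145 + (5 × 20) = 245
  - Unaffected records: 391
  - Sum after Rule 1: 636
Step 2: Apply Rule 2 - Multiply all by 0.9
  - 636 × 0.9 = 572.4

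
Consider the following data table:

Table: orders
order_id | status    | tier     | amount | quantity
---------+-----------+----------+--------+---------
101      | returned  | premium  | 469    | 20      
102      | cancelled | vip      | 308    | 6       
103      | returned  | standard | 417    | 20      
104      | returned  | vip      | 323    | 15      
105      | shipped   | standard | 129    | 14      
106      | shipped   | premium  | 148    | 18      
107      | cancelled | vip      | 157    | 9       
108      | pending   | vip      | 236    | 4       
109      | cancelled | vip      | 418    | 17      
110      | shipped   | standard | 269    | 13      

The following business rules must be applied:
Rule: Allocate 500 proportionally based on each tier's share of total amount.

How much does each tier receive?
premium: 107.34, standard: 141.79, vip: 250.87

Step 1: Calculate total amount = 2874
Step 2: Calculate each tier's proportion:
  premium: 617/2874 = 21.47% → 107.34
  standard: 815/2874 = 28.36% → 141.79
  vip: 1442/2874 = 50.17% → 250.87
Step 3: Verify: sum of allocations ≈ 500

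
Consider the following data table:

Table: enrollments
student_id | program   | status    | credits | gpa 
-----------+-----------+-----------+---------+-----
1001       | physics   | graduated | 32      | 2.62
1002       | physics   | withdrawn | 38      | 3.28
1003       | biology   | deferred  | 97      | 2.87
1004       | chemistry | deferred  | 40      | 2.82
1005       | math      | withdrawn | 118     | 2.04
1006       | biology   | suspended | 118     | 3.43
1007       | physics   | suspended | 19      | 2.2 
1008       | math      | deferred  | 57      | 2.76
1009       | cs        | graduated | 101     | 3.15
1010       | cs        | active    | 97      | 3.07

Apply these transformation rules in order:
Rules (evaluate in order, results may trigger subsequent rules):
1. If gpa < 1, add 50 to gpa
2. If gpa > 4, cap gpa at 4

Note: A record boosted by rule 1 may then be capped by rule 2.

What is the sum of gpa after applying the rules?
28.24

Step 1: Apply rule 1 to records with gpa < 1
  - 0 records get bonus of 50
  - Of these, 0 records then exceed 4 and get capped
Step 2: Apply rule 2 to records with gpa > 4
  - 0 records (original) are capped
Step 3: Calculate final sum = 28.24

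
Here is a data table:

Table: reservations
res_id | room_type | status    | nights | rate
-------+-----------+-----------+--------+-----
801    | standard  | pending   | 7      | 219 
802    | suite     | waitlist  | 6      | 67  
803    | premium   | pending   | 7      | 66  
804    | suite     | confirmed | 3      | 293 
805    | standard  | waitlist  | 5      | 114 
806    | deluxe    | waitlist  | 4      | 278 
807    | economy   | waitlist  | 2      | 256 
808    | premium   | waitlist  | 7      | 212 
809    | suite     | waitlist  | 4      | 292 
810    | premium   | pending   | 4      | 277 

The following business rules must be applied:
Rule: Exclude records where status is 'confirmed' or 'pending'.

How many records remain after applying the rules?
6

Step 1: Count records to exclude
  - 1 (confirmed) + 3 (pending) = 4 records
Step 2: Total records: 10
Step 3: Remaining = 10 - 4 = 6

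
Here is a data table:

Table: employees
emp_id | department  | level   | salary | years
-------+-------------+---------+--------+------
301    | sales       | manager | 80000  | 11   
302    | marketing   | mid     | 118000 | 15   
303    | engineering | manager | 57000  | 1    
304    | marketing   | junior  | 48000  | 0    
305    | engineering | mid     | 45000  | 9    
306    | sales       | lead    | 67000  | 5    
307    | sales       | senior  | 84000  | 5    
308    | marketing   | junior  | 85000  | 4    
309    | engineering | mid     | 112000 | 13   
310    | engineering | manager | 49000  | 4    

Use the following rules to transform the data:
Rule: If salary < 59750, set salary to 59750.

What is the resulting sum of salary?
785000

Step 1: 4 records have salary < 59750
Step 2: These records originally summed to 199000
Step 3: After setting to minimum: 4 × 59750 = 239000
Step 4: Unaffected records sum: 546000
Step 5: Final sum = 239000 + 546000 = 785000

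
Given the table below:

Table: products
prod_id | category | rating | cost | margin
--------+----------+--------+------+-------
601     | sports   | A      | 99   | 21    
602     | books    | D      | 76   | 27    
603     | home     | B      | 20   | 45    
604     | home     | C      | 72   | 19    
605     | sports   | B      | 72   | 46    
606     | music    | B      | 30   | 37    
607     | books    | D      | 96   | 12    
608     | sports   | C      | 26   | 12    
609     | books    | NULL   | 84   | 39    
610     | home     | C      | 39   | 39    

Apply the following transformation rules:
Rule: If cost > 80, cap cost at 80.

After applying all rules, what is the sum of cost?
575

Step 1: 3 records have cost > 80
Step 2: These records originally summed to 279
Step 3: After capping: 3 × 80 = 240
Step 4: Unaffected records sum: 335
Step 5: Final sum = 240 + 335 = 575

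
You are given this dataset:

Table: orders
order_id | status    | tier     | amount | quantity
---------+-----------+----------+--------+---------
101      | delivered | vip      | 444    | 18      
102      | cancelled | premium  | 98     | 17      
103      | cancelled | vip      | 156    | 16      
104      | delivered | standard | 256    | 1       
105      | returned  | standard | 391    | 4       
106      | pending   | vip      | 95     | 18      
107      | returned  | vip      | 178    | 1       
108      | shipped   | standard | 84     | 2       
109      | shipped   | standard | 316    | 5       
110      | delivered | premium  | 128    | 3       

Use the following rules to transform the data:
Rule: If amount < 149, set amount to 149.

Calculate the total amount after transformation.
2337

Step 1: 4 records have amount < 149
Step 2: These records originally summed to 405
Step 3: After setting to minimum: 4 × 149 = 596
Step 4: Unaffected records sum: 1741
Step 5: Final sum = 596 + 1741 = 2337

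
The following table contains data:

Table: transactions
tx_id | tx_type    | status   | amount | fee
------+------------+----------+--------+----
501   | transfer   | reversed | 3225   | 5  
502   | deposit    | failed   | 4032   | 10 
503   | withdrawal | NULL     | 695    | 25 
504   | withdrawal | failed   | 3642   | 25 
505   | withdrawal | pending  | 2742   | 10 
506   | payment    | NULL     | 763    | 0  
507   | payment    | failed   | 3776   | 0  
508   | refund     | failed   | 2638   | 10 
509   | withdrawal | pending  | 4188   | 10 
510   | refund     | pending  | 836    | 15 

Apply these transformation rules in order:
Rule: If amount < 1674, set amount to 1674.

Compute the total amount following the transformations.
29265

Step 1: 3 records have amount < 1674
Step 2: These records originally summed to 2294
Step 3: After setting to minimum: 3 × 1674 = 5022
Step 4: Unaffected records sum: 24243
Step 5: Final sum = 5022 + 24243 = 29265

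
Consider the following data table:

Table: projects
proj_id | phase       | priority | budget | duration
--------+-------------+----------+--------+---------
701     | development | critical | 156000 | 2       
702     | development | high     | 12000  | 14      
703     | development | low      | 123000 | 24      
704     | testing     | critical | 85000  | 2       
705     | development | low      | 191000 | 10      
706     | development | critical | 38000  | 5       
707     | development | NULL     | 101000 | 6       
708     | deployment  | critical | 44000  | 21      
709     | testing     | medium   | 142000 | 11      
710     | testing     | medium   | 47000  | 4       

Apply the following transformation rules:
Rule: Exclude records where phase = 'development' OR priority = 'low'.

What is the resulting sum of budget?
318000

Step 1: Find records where phase = 'development' OR priority = 'low'
Step 2: 6 records match, summing to 621000
Step 3: Original sum: 939000
Step 4: Remaining sum = 939000 - 621000 = 318000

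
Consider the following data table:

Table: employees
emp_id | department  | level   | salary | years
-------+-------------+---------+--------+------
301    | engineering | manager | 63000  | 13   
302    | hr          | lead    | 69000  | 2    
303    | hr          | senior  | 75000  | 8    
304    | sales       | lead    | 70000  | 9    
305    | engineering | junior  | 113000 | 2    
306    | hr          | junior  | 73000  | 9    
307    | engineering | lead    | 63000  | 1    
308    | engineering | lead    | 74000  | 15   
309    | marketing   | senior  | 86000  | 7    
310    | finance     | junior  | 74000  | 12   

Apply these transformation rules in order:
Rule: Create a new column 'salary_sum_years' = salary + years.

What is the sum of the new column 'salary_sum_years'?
760078

Step 1: For each record, compute salary + years
Example calculations:
  63000 + 13 = 63013
  69000 + 2 = 69002
  75000 + 8 = 75008
  ...
Step 2: Sum all derived values
Step 3: Total = 760078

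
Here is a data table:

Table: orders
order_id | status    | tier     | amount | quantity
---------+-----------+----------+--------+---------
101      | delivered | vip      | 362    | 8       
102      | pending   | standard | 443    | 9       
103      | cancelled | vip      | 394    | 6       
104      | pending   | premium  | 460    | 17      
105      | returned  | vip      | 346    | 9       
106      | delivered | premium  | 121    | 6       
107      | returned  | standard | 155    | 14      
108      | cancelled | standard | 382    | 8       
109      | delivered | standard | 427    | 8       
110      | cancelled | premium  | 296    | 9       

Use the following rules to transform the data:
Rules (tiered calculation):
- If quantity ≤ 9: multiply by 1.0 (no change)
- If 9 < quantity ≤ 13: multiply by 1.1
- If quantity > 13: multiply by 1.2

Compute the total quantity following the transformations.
100.2

Step 1: Tier 1 (quantity ≤ 9): 8 records, sum = 63 × 1.0 = 63.0
Step 2: Tier 2 (9 < quantity ≤ 13): 0 records, sum = 0 × 1.1 = 0.0
Step 3: Tier 3 (quantity > 13): 2 records, sum = 31 × 1.2 = 37.2
Step 4: Final sum = 63.0 + 0.0 + 37.2 = 100.2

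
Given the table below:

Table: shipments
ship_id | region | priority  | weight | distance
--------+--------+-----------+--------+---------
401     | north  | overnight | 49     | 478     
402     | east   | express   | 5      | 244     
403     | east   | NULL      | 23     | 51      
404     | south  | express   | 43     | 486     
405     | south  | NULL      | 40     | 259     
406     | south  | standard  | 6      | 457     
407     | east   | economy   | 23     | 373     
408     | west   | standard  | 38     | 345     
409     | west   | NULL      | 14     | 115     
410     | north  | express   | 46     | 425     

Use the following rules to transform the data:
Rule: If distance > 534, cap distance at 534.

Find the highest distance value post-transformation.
486

Step 1: Original maximum distance = 486
Step 2: Check cap of 534 against maximum
Step 3: No records exceed the cap (max 486 <= cap 534), so no capping applies
Step 4: Maximum after transformation = 486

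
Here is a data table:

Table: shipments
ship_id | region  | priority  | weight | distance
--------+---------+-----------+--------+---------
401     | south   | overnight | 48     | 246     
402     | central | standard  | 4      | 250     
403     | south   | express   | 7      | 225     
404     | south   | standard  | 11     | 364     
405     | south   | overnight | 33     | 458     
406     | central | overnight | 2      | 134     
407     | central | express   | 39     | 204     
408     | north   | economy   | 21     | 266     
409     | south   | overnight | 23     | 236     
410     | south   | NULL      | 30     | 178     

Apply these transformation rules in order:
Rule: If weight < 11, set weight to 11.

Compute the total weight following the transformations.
238

Step 1: 3 records have weight < 11
Step 2: These records originally summed to 13
Step 3: After setting to minimum: 3 × 11 = 33
Step 4: Unaffected records sum: 205
Step 5: Final sum = 33 + 205 = 238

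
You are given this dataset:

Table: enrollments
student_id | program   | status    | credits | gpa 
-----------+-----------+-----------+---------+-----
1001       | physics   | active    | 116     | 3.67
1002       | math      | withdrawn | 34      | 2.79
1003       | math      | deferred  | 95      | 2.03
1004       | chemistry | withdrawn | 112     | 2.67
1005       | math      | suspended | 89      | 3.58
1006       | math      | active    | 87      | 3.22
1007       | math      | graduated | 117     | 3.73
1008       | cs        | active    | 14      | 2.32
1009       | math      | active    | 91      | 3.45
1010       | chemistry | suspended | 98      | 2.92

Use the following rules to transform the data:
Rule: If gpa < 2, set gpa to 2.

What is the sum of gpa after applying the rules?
30.38

Step 1: 0 records have gpa < 2
Step 2: These records originally summed to 0
Step 3: After setting to minimum: 0 × 2 = 0
Step 4: Unaffected records sum: 30.38
Step 5: Final sum = 0 + 30.38 = 30.38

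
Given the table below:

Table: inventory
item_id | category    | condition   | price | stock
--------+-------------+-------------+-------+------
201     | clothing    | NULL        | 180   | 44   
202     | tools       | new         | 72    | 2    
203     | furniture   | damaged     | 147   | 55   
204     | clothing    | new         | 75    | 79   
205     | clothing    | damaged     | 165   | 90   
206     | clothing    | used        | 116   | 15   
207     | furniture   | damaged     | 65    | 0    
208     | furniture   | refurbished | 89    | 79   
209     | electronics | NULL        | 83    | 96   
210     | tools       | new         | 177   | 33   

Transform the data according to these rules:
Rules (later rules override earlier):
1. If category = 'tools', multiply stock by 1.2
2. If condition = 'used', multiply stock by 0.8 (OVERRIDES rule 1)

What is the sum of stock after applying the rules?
497.0

Step 1: Rule 2 takes priority for records with condition = 'used'
  - 1 records: 15 × 0.8 = 12.0
Step 2: Rule 1 applies to remaining records with category = 'tools'
  - 2 records: 35 × 1.2 = 42.0
Step 3: Other records unchanged: 443
Step 4: Final sum = 12.0 + 42.0 + 443 = 497.0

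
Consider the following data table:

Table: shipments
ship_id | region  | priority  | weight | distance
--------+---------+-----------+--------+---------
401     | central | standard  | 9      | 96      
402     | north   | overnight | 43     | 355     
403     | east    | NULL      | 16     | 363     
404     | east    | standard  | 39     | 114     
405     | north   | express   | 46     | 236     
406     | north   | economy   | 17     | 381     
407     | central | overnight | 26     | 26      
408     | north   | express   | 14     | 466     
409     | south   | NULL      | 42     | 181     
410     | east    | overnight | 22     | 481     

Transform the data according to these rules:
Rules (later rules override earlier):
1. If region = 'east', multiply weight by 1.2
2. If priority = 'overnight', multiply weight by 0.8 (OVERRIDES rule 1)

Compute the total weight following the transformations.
266.8

Step 1: Rule 2 takes priority for records with priority = 'overnight'
  - 3 records: 91 × 0.8 = 72.8
Step 2: Rule 1 applies to remaining records with region = 'east'
  - 2 records: 55 × 1.2 = 66.0
Step 3: Other records unchanged: 128
Step 4: Final sum = 72.8 + 66.0 + 128 = 266.8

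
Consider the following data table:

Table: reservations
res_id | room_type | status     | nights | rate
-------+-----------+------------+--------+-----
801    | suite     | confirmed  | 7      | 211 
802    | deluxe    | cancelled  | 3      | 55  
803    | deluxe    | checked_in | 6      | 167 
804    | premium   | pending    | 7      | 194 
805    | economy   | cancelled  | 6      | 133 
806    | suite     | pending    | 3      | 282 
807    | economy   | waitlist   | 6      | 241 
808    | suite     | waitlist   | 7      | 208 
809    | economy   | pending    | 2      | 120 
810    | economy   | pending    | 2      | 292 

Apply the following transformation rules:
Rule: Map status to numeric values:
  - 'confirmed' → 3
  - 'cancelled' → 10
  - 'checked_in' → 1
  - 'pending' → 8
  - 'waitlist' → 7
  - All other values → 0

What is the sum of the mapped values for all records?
70

Step 1: Apply mapping to each record
Step 2: Count by status:
  'confirmed': 1 records × 3 = 3
  'cancelled': 2 records × 10 = 20
  'checked_in': 1 records × 1 = 1
  'pending': 4 records × 8 = 32
  'waitlist': 2 records × 7 = 14
Step 3: Sum all mapped values = 70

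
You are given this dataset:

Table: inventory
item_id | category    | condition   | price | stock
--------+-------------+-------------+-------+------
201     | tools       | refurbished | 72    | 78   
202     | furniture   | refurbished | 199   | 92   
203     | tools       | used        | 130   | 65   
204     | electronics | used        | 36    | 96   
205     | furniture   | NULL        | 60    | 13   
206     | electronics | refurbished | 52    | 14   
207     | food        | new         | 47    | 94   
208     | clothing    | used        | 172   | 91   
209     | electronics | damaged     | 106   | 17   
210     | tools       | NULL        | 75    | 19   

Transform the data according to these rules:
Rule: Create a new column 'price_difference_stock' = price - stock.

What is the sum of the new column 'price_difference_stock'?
370

Step 1: For each record, compute price - stock
Example calculations:
  72 - 78 = -6
  199 - 92 = 107
  130 - 65 = 65
  ...
Step 2: Sum all derived values
Step 3: Total = 370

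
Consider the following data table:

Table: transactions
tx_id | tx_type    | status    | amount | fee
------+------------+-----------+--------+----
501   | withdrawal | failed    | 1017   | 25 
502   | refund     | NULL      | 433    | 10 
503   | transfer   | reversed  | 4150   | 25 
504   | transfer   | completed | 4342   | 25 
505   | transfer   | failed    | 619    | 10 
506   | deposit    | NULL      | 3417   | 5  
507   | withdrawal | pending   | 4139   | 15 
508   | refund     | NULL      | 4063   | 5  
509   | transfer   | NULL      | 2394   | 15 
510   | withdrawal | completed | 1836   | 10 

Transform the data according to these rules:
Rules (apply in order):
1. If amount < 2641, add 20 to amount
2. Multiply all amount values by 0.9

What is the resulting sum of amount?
23859.0

Step 1: Apply Rule 1 - Add 20 to records with amount < 2641
  - 5 records affected: 6299 + (5 × 20) = 6399
  - Unaffected records: 20111
  - Sum after Rule 1: 26510
Step 2: Apply Rule 2 - Multiply all by 0.9
  - 26510 × 0.9 = 23859.0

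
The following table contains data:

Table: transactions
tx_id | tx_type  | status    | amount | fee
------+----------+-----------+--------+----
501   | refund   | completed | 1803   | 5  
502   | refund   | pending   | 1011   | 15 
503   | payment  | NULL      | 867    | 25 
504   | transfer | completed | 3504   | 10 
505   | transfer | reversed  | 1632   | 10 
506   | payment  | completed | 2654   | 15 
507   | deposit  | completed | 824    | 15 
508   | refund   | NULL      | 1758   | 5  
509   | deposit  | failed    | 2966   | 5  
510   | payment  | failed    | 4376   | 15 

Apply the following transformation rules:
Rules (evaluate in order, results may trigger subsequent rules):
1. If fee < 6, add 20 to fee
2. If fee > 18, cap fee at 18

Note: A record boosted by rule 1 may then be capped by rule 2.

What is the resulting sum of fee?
152

Step 1: Apply rule 1 to records with fee < 6
  - 3 records get bonus of 20
  - Of these, 3 records then exceed 18 and get capped
Step 2: Apply rule 2 to records with fee > 18
  - 1 records (original) are capped
Step 3: Calculate final sum = 152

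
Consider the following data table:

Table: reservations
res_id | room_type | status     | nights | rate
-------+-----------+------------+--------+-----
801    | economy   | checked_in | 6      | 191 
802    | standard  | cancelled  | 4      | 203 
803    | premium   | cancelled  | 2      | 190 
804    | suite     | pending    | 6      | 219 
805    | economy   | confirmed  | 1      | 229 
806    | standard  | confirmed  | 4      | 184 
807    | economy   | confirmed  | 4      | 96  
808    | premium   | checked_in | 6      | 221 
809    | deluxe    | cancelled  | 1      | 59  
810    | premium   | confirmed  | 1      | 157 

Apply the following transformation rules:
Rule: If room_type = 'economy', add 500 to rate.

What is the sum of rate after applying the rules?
3249

Step 1: Count records where room_type = 'economy': 3
Step 2: Total bonus added: 3 × 500 = 1500
Step 3: Original sum of rate: 1749
Step 4: Final sum = 1749 + 1500 = 3249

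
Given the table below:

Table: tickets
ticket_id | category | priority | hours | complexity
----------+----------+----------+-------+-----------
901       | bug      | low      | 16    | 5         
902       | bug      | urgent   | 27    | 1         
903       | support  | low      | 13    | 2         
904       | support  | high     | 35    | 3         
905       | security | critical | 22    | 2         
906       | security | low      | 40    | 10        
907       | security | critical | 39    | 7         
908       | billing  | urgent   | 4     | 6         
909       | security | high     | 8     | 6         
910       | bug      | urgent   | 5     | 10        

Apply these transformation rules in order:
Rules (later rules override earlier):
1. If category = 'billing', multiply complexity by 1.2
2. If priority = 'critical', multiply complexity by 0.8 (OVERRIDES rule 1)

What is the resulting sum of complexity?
51.4

Step 1: Rule 2 takes priority for records with priority = 'critical'
  - 2 records: 9 × 0.8 = 7.2
Step 2: Rule 1 applies to remaining records with category = 'billing'
  - 1 records: 6 × 1.2 = 7.2
Step 3: Other records unchanged: 37
Step 4: Final sum = 7.2 + 7.2 + 37 = 51.4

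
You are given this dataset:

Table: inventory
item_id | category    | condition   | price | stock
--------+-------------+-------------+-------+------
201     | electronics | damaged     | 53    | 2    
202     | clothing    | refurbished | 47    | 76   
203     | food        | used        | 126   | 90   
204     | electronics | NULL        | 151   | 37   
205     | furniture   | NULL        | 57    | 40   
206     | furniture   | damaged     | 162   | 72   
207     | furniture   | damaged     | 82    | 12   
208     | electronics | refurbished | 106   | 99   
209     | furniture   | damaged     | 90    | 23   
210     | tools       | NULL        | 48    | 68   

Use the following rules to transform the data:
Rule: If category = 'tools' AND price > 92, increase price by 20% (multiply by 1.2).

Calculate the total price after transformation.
922

Step 1: Find records where category = 'tools' AND price > 92
Step 2: 0 records match, summing to 0
Step 3: After multiplier: 0 × 1.2 = 0.0
Step 4: Unaffected records sum: 922
Step 5: Final sum = 0.0 + 922 = 922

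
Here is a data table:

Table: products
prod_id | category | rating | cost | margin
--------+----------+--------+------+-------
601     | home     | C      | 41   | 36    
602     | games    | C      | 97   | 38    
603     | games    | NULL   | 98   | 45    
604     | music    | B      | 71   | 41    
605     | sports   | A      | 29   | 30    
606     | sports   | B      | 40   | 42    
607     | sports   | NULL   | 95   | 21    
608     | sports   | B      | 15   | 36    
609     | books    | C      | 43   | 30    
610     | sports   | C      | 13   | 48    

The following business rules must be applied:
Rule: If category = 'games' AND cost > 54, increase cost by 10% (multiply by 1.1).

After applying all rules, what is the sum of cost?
561.5

Step 1: Find records where category = 'games' AND cost > 54
Step 2: 2 records match, summing to 195
Step 3: After multiplier: 195 × 1.1 = 214.5
Step 4: Unaffected records sum: 347
Step 5: Final sum = 214.5 + 347 = 561.5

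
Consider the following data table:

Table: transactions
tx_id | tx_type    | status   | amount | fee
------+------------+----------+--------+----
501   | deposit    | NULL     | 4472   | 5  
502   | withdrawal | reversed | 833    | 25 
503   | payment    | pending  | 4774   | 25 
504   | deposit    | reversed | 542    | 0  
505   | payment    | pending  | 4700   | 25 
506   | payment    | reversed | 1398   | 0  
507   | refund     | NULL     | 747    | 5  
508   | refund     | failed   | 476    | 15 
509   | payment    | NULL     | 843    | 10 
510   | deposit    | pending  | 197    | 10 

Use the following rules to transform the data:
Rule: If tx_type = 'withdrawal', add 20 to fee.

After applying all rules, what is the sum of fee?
140

Step 1: Count records where tx_type = 'withdrawal': 1
Step 2: Total bonus added: 1 × 20 = 20
Step 3: Original sum of fee: 120
Step 4: Final sum = 120 + 20 = 140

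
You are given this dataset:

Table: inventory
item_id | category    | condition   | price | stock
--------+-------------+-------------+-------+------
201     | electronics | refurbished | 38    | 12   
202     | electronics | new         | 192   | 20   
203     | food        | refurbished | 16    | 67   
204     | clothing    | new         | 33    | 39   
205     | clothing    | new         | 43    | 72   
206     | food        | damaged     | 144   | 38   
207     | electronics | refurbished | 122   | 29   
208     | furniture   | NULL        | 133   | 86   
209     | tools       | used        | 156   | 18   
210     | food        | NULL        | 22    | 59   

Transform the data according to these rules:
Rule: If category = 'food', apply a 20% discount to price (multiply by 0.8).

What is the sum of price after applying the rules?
862.6

Step 1: Records with category = 'food' have total price = 182
Step 2: Apply multiplier: 182 × 0.8 = 145.6
Step 3: Other records total: 717
Step 4: Final sum = 145.6 + 717 = 862.6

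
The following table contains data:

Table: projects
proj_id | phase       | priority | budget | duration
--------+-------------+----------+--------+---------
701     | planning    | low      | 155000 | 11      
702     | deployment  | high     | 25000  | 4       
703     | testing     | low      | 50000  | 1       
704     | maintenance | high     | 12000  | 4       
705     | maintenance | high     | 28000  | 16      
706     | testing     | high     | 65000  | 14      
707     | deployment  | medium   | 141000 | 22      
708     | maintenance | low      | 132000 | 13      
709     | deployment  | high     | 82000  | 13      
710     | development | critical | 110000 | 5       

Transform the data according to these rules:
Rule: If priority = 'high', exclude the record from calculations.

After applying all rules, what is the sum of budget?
588000

Step 1: Identify records where priority = 'high'
Step 2: The excluded records sum to 212000
Step 3: Original total budget = 800000
Step 4: Remaining total = 800000 - 212000 = 588000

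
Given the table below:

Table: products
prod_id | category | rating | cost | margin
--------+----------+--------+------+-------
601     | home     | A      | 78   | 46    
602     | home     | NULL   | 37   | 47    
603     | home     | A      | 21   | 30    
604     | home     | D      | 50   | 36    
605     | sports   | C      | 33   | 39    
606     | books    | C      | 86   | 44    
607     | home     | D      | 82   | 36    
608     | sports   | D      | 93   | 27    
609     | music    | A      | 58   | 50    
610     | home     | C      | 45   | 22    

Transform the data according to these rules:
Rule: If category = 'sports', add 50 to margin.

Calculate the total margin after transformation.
477

Step 1: Count records where category = 'sports': 2
Step 2: Total bonus added: 2 × 50 = 100
Step 3: Original sum of margin: 377
Step 4: Final sum = 377 + 100 = 477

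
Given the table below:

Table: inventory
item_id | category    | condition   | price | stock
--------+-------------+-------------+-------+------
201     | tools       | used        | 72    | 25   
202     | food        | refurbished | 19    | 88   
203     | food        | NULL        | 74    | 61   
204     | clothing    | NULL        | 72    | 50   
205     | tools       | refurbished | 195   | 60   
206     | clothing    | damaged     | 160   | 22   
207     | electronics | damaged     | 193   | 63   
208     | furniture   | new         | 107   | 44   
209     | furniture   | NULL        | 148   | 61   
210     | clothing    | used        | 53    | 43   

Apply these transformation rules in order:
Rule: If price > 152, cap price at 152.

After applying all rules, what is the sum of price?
1001

Step 1: 3 records have price > 152
Step 2: These records originally summed to 548
Step 3: After capping: 3 × 152 = 456
Step 4: Unaffected records sum: 545
Step 5: Final sum = 456 + 545 = 1001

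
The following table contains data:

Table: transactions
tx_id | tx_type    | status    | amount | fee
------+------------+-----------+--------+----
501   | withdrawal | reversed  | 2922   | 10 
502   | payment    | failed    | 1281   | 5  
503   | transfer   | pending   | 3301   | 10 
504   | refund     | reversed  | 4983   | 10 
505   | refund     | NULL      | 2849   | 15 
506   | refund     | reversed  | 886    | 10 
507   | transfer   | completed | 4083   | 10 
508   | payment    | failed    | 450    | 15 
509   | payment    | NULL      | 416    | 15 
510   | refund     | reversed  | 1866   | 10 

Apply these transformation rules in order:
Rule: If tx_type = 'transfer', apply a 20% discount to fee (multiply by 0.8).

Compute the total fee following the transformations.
106.0

Step 1: Records with tx_type = 'transfer' have total fee = 20
Step 2: Apply multiplier: 20 × 0.8 = 16.0
Step 3: Other records total: 90
Step 4: Final sum = 16.0 + 90 = 106.0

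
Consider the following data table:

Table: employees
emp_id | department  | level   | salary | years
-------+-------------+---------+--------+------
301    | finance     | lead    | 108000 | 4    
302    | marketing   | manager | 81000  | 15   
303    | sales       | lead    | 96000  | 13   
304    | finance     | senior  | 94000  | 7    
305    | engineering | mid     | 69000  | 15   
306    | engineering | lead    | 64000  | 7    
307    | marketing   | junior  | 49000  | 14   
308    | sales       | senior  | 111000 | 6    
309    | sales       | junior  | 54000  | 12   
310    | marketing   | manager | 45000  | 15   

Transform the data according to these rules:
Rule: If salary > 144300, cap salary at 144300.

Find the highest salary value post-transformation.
111000

Step 1: Original maximum salary = 111000
Step 2: Check cap of 144300 against maximum
Step 3: No records exceed the cap (max 111000 <= cap 144300), so no capping applies
Step 4: Maximum after transformation = 111000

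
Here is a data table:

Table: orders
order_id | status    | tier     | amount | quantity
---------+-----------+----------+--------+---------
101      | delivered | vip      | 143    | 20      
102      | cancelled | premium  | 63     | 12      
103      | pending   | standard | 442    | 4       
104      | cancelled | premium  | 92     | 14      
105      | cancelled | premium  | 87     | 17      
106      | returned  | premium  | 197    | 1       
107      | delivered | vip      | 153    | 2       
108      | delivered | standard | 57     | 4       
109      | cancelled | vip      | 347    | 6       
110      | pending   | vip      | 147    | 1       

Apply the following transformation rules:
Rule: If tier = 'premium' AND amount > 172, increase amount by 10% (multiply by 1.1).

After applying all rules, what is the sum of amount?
1747.7

Step 1: Find records where tier = 'premium' AND amount > 172
Step 2: 1 records match, summing to 197
Step 3: After multiplier: 197 × 1.1 = 216.7
Step 4: Unaffected records sum: 1531
Step 5: Final sum = 216.7 + 1531 = 1747.7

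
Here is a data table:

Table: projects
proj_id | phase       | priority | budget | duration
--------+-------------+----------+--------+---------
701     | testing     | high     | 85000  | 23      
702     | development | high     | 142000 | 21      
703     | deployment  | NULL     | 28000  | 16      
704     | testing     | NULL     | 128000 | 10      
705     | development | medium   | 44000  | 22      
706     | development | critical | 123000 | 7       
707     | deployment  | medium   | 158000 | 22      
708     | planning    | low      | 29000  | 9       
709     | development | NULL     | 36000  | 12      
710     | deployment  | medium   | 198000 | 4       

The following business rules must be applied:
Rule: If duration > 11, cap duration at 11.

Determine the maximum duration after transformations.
11

Step 1: Original maximum duration = 23
Step 2: Apply cap at 11
Step 3: 6 records had duration > 11 and were capped
Step 4: Maximum after transformation = 11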